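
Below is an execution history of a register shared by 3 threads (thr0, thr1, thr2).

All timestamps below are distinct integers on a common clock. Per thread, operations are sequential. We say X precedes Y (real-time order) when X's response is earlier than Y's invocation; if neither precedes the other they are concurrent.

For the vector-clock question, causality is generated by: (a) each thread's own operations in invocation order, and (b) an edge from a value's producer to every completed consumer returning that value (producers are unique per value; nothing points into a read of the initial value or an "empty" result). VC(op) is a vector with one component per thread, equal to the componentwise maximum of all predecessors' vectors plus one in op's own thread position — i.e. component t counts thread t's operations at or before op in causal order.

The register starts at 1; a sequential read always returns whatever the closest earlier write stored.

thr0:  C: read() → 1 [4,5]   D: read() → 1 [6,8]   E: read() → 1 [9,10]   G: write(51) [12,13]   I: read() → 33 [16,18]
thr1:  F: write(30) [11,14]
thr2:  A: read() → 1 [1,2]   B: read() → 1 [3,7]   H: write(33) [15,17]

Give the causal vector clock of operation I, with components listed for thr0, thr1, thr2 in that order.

root op A, invoked 1: fresh clock plus thr2's own tick → (0, 0, 1)
root op F, invoked 11: fresh clock plus thr1's own tick → (0, 1, 0)
root op C, invoked 4: fresh clock plus thr0's own tick → (1, 0, 0)
invoked at 3, B merges VC(A)=(0, 0, 1) and bumps thr2's slot → (0, 0, 2)
invoked at 6, D merges VC(C)=(1, 0, 0) and bumps thr0's slot → (2, 0, 0)
invoked at 15, H merges VC(B)=(0, 0, 2) and bumps thr2's slot → (0, 0, 3)
invoked at 9, E merges VC(D)=(2, 0, 0) and bumps thr0's slot → (3, 0, 0)
invoked at 12, G merges VC(E)=(3, 0, 0) and bumps thr0's slot → (4, 0, 0)
invoked at 16, I merges VC(G)=(4, 0, 0), VC(H)=(0, 0, 3) and bumps thr0's slot → (5, 0, 3)
target: VC(I) = (5, 0, 3)

(5, 0, 3)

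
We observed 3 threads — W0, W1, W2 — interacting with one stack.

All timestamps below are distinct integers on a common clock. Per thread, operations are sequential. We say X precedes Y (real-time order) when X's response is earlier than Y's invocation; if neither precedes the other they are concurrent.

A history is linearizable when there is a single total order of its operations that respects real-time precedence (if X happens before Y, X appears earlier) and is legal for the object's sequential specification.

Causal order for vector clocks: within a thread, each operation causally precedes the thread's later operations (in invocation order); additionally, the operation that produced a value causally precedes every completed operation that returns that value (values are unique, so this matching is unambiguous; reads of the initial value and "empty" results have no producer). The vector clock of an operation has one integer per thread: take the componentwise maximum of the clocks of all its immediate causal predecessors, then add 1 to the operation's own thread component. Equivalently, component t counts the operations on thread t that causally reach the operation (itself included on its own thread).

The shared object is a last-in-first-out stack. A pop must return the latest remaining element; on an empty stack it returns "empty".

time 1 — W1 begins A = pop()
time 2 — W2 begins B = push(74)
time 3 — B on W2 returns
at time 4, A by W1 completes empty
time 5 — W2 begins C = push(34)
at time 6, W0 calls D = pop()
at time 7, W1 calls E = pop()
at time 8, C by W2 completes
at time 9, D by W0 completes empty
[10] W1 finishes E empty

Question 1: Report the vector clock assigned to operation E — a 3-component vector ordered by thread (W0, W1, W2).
(0, 2, 0)

B, invoked 2, has no incoming edges; only W2's bump applies → (0, 0, 1)
A, invoked 1, has no incoming edges; only W1's bump applies → (0, 1, 0)
D, invoked 6, has no incoming edges; only W0's bump applies → (1, 0, 0)
invoked at 5, C merges VC(B)=(0, 0, 1) and bumps W2's slot → (0, 0, 2)
invoked at 7, E merges VC(A)=(0, 1, 0) and bumps W1's slot → (0, 2, 0)
target: VC(E) = (0, 2, 0)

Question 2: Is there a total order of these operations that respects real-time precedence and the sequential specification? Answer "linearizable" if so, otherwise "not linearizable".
not linearizable

events 1..9 are fine; event 10 — the response of E at time 10 — makes the prefix non-linearizable
every one of the 12 real-time-consistent orders over 5 completed stack ops fails the sequential spec
take A, B, C, D, E: step 4 already fails, because D pop() → empty cannot occur there
take A, B, C, E, D: step 4 already fails, because E pop() → empty cannot occur there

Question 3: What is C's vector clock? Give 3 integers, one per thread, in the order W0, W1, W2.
(0, 0, 2)

no predecessors for B (invoked 2): W2 increments from zero → (0, 0, 1)
no predecessors for A (invoked 1): W1 increments from zero → (0, 1, 0)
no predecessors for D (invoked 6): W0 increments from zero → (1, 0, 0)
C (invocation 5): componentwise max over VC(B)=(0, 0, 1), +1 at W2, giving (0, 0, 2)
E (invocation 7): componentwise max over VC(A)=(0, 1, 0), +1 at W1, giving (0, 2, 0)
target: VC(C) = (0, 0, 2)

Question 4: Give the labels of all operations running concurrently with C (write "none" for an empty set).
D, E

C spans [5,8]: anything still running between times 5 and 8 counts as concurrent
A [1,4]: before
B [2,3]: before
D [6,9]: concurrent
E [7,10]: concurrent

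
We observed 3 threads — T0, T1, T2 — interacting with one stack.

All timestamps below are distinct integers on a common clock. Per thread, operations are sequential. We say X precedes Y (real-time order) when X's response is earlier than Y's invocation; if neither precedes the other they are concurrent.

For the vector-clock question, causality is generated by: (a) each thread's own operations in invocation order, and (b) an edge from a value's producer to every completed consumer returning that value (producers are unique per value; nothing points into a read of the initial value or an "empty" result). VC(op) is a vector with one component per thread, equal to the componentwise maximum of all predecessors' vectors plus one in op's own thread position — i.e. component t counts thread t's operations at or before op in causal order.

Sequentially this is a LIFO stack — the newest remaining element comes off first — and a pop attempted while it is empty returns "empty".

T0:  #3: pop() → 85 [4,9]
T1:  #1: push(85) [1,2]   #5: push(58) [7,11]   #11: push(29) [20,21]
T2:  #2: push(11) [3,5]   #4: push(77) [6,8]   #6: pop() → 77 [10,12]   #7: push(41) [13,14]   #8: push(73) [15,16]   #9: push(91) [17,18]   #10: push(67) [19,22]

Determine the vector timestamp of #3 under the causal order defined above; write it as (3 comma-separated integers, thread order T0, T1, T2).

#2 (invocation 3): nothing precedes it; T2's component alone gives (0, 0, 1)
#1 (invocation 1): nothing precedes it; T1's component alone gives (0, 1, 0)
#4 (invocation 6): componentwise max over VC(#2)=(0, 0, 1), +1 at T2, giving (0, 0, 2)
#5 (invocation 7): componentwise max over VC(#1)=(0, 1, 0), +1 at T1, giving (0, 2, 0)
#3 (invocation 4): componentwise max over VC(#1)=(0, 1, 0), +1 at T0, giving (1, 1, 0)
#6 (invocation 10): componentwise max over VC(#4)=(0, 0, 2), +1 at T2, giving (0, 0, 3)
#11 (invocation 20): componentwise max over VC(#5)=(0, 2, 0), +1 at T1, giving (0, 3, 0)
#7 (invocation 13): componentwise max over VC(#6)=(0, 0, 3), +1 at T2, giving (0, 0, 4)
#8 (invocation 15): componentwise max over VC(#7)=(0, 0, 4), +1 at T2, giving (0, 0, 5)
#9 (invocation 17): componentwise max over VC(#8)=(0, 0, 5), +1 at T2, giving (0, 0, 6)
#10 (invocation 19): componentwise max over VC(#9)=(0, 0, 6), +1 at T2, giving (0, 0, 7)
target: VC(#3) = (1, 1, 0)

(1, 1, 0)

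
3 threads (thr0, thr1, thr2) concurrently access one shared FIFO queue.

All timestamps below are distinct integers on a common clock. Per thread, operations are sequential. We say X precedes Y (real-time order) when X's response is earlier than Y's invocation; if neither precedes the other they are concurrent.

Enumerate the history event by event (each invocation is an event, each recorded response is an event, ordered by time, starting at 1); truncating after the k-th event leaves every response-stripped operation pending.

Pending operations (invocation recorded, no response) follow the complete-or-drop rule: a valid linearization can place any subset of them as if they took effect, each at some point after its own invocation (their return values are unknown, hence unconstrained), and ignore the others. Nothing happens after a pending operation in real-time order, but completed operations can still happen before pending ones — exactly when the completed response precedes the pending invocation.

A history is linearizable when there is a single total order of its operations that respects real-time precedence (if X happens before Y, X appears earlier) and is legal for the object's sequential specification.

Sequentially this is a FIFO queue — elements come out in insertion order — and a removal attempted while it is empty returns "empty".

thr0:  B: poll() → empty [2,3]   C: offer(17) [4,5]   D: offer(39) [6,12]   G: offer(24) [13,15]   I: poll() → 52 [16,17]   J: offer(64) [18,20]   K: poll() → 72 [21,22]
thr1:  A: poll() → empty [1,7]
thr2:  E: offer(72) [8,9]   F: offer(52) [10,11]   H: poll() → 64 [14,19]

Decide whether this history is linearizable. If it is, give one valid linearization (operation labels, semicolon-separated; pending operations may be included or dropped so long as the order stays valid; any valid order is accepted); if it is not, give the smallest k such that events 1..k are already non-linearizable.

not linearizable — minimal violating prefix: 17 events

cut after 16 events: linearizable; cut after 17 events (I responds, time 17): not linearizable
10 orders of the 8 completed FIFO queue ops respect real time; none is legal
include/drop combinations of the 1 pending operation (H) were all tried; none helps
one such order, A, B, C, D, E, F, G, I (pending dropped), breaks at step 8 where I poll() → 52 is illegal
one such order, A, B, C, E, D, F, G, I (pending dropped), breaks at step 8 where I poll() → 52 is illegal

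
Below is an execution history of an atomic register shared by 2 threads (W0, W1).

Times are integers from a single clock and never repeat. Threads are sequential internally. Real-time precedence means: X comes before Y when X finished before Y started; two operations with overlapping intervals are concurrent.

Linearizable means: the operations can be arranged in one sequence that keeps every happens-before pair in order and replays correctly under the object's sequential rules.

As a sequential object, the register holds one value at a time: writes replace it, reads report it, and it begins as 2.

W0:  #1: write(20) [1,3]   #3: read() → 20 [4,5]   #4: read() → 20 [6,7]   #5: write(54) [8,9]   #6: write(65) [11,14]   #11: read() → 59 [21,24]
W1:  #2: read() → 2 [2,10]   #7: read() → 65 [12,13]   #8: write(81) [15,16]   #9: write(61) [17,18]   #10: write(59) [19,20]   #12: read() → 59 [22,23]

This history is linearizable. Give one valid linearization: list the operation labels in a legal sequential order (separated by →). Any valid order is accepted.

after step 1 (#2 read() → 2): value 2
after step 2 (#1 write(20)): value 20
after step 3 (#3 read() → 20): value 20
after step 4 (#4 read() → 20): value 20
after step 5 (#5 write(54)): value 54
after step 6 (#6 write(65)): value 65
after step 7 (#7 read() → 65): value 65
after step 8 (#8 write(81)): value 81
after step 9 (#9 write(61)): value 61
after step 10 (#10 write(59)): value 59
after step 11 (#11 read() → 59): value 59
after step 12 (#12 read() → 59): value 59

#2 → #1 → #3 → #4 → #5 → #6 → #7 → #8 → #9 → #10 → #11 → #12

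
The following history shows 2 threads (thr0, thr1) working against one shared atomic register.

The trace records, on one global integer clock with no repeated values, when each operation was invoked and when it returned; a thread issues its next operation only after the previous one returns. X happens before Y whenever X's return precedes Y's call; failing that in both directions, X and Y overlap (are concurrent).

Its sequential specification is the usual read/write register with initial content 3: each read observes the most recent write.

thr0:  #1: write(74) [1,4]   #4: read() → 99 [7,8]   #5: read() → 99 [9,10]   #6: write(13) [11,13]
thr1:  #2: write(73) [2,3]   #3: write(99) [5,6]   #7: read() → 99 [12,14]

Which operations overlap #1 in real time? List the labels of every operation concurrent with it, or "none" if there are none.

#2

#1 runs from 1 to 4; window-overlapping ops are concurrent
#2 [2,3]: concurrent
#3 [5,6]: after
#4 [7,8]: after
#5 [9,10]: after
#6 [11,13]: after
#7 [12,14]: after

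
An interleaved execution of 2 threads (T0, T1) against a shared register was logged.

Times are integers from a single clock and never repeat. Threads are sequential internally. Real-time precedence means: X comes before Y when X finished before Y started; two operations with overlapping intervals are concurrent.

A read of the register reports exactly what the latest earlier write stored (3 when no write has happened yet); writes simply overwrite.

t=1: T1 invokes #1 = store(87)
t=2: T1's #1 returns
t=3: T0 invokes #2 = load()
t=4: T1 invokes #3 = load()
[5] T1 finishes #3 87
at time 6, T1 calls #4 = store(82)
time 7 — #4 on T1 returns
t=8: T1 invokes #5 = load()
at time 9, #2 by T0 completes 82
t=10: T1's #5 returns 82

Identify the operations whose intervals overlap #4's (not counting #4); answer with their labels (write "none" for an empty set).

#4 runs from 6 to 7; window-overlapping ops are concurrent
#1 [1,2]: before
#2 [3,9]: concurrent
#3 [4,5]: before
#5 [8,10]: after

#2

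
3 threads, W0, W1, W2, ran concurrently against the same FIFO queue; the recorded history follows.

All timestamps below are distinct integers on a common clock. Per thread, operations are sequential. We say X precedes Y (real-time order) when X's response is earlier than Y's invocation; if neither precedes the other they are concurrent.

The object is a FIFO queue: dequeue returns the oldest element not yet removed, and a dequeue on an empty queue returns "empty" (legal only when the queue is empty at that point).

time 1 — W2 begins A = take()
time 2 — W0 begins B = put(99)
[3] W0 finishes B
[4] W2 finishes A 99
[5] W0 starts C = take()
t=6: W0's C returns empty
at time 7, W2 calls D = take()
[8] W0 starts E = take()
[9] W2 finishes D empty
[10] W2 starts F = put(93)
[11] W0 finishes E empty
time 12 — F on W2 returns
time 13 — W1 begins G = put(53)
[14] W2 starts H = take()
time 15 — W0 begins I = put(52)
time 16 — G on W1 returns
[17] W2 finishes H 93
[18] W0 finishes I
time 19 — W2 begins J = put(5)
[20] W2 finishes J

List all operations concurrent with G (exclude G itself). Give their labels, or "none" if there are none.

H, I

G spans [13,16]; an op avoiding the whole window 13..16 is ordered, any other is concurrent
A [1,4]: before
B [2,3]: before
C [5,6]: before
D [7,9]: before
E [8,11]: before
F [10,12]: before
H [14,17]: concurrent
I [15,18]: concurrent
J [19,20]: after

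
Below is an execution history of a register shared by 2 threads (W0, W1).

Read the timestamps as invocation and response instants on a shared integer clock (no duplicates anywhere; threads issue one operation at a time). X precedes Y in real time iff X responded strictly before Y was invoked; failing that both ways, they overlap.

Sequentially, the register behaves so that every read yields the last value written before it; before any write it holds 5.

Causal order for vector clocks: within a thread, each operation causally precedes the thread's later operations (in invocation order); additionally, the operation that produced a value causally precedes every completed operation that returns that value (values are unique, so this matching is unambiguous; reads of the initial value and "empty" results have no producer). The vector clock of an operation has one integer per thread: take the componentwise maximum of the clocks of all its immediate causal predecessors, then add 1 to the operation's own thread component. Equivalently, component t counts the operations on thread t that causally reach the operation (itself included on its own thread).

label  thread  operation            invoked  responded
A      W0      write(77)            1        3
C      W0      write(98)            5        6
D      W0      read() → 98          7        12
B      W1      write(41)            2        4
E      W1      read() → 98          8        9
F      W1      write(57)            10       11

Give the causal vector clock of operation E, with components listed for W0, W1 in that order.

root op B, invoked 2: fresh clock plus W1's own tick → (0, 1)
root op A, invoked 1: fresh clock plus W0's own tick → (1, 0)
merge at C (invoked 5): VC(A)=(1, 0), own-thread bump on W0 → (2, 0)
merge at D (invoked 7): VC(C)=(2, 0), own-thread bump on W0 → (3, 0)
merge at E (invoked 8): VC(B)=(0, 1), VC(C)=(2, 0), own-thread bump on W1 → (2, 2)
merge at F (invoked 10): VC(E)=(2, 2), own-thread bump on W1 → (2, 3)
target: VC(E) = (2, 2)

(2, 2)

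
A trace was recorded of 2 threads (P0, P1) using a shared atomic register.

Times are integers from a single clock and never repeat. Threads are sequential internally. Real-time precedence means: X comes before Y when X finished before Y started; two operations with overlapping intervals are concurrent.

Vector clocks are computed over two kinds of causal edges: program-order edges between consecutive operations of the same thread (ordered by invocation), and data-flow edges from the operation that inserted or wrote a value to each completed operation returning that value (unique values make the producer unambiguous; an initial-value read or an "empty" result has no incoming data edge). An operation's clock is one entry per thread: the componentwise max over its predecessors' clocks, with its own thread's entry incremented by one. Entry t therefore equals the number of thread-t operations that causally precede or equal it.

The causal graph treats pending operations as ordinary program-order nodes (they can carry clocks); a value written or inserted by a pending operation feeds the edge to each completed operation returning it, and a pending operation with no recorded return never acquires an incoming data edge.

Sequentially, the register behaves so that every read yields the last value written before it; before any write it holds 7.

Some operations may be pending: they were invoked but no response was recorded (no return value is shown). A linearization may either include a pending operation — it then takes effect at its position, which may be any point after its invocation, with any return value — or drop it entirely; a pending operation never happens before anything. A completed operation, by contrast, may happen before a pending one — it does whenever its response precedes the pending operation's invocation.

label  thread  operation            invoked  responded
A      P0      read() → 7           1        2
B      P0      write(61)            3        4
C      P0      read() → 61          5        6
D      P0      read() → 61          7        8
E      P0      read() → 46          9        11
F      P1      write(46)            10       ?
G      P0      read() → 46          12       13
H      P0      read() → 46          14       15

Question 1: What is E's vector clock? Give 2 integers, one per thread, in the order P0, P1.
no predecessors for F (invoked 10): P1 increments from zero → (0, 1)
no predecessors for A (invoked 1): P0 increments from zero → (1, 0)
invoked at 3, B merges VC(A)=(1, 0) and bumps P0's slot → (2, 0)
invoked at 5, C merges VC(B)=(2, 0) and bumps P0's slot → (3, 0)
invoked at 7, D merges VC(B)=(2, 0), VC(C)=(3, 0) and bumps P0's slot → (4, 0)
invoked at 9, E merges VC(D)=(4, 0), VC(F)=(0, 1) and bumps P0's slot → (5, 1)
invoked at 12, G merges VC(E)=(5, 1), VC(F)=(0, 1) and bumps P0's slot → (6, 1)
invoked at 14, H merges VC(F)=(0, 1), VC(G)=(6, 1) and bumps P0's slot → (7, 1)
target: VC(E) = (5, 1)

(5, 1)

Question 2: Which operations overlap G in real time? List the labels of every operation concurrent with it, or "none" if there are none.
G spans [12,13]; an op avoiding the whole window 12..13 is ordered, any other is concurrent
A [1,2]: before
B [3,4]: before
C [5,6]: before
D [7,8]: before
E [9,11]: before
F [10,…): concurrent
H [14,15]: after

F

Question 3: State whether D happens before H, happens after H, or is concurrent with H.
D spans [7,8], H spans [14,15]
resp(D)=8 < inv(H)=14

before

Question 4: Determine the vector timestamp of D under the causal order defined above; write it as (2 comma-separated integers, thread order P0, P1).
F (invocation 10): nothing precedes it; P1's component alone gives (0, 1)
A (invocation 1): nothing precedes it; P0's component alone gives (1, 0)
merge at B (invoked 3): VC(A)=(1, 0), own-thread bump on P0 → (2, 0)
merge at C (invoked 5): VC(B)=(2, 0), own-thread bump on P0 → (3, 0)
merge at D (invoked 7): VC(B)=(2, 0), VC(C)=(3, 0), own-thread bump on P0 → (4, 0)
merge at E (invoked 9): VC(D)=(4, 0), VC(F)=(0, 1), own-thread bump on P0 → (5, 1)
merge at G (invoked 12): VC(E)=(5, 1), VC(F)=(0, 1), own-thread bump on P0 → (6, 1)
merge at H (invoked 14): VC(F)=(0, 1), VC(G)=(6, 1), own-thread bump on P0 → (7, 1)
target: VC(D) = (4, 0)

(4, 0)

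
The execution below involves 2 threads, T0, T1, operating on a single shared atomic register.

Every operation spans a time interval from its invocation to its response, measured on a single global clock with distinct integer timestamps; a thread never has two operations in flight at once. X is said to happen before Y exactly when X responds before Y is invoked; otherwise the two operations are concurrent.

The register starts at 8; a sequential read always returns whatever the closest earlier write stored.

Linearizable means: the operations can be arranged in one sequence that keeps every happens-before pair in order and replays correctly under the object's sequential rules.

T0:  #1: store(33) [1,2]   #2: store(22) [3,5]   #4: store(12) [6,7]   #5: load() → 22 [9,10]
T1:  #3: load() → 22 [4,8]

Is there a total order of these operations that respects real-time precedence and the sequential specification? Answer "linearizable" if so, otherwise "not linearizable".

events 1..9 are fine; event 10 — the response of #5 at time 10 — makes the prefix non-linearizable
no legal order exists: 3 real-time-consistent candidates over 5 completed atomic register operations, all rejected
e.g. #1, #2, #3, #4, #5: illegal at step 5, since #5 load() → 22 cannot apply there
e.g. #1, #2, #4, #3, #5: illegal at step 4, since #3 load() → 22 cannot apply there

not linearizable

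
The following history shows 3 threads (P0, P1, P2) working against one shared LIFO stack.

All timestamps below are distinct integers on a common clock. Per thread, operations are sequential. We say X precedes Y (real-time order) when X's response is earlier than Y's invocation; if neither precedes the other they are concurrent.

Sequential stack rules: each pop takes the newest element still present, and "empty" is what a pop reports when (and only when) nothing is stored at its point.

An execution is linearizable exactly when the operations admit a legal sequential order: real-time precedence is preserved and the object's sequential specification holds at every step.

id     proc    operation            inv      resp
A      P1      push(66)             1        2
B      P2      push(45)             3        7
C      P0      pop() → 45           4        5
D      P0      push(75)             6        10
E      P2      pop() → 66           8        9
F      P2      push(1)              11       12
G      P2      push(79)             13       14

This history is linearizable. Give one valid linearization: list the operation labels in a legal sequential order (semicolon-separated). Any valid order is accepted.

A; B; C; E; D; F; G

after step 1 (A push(66)): stack <66>
after step 2 (B push(45)): stack <66,45>
after step 3 (C pop() → 45): stack <66>
after step 4 (E pop() → 66): stack <>
after step 5 (D push(75)): stack <75>
after step 6 (F push(1)): stack <75,1>
after step 7 (G push(79)): stack <75,1,79>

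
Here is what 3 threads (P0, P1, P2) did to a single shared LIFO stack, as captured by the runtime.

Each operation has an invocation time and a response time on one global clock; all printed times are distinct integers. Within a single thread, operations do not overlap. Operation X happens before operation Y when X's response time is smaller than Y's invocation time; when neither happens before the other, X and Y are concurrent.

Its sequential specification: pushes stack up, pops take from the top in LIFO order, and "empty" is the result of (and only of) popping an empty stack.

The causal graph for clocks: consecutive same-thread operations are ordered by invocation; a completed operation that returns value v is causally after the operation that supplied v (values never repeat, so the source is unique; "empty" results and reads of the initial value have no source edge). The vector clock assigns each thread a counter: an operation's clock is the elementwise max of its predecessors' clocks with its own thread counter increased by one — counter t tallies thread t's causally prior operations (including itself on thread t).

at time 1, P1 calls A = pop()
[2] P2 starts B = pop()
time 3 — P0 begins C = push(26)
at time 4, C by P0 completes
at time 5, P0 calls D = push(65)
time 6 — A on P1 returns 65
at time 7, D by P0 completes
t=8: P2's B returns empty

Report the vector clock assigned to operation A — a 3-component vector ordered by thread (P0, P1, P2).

invoked at 2, B has no predecessors; its own P2 bump gives (0, 0, 1)
invoked at 3, C has no predecessors; its own P0 bump gives (1, 0, 0)
D (invocation 5): componentwise max over VC(C)=(1, 0, 0), +1 at P0, giving (2, 0, 0)
A (invocation 1): componentwise max over VC(D)=(2, 0, 0), +1 at P1, giving (2, 1, 0)
target: VC(A) = (2, 1, 0)

(2, 1, 0)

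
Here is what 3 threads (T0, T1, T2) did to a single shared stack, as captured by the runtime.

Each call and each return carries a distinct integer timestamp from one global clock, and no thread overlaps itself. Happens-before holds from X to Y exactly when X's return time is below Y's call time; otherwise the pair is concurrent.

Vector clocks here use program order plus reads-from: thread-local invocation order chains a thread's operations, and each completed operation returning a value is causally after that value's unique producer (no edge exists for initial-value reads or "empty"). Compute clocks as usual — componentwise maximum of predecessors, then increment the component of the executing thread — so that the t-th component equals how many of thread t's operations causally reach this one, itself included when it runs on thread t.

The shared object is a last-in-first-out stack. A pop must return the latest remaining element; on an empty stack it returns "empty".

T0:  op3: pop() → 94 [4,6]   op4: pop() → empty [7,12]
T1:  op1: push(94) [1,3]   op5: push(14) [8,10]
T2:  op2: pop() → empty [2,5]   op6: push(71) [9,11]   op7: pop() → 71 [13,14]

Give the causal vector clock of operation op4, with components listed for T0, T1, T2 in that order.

(2, 1, 0)

root op op2, invoked 2: fresh clock plus T2's own tick → (0, 0, 1)
root op op1, invoked 1: fresh clock plus T1's own tick → (0, 1, 0)
merge at op6 (invoked 9): VC(op2)=(0, 0, 1), own-thread bump on T2 → (0, 0, 2)
merge at op5 (invoked 8): VC(op1)=(0, 1, 0), own-thread bump on T1 → (0, 2, 0)
merge at op3 (invoked 4): VC(op1)=(0, 1, 0), own-thread bump on T0 → (1, 1, 0)
merge at op7 (invoked 13): VC(op6)=(0, 0, 2), own-thread bump on T2 → (0, 0, 3)
merge at op4 (invoked 7): VC(op3)=(1, 1, 0), own-thread bump on T0 → (2, 1, 0)
target: VC(op4) = (2, 1, 0)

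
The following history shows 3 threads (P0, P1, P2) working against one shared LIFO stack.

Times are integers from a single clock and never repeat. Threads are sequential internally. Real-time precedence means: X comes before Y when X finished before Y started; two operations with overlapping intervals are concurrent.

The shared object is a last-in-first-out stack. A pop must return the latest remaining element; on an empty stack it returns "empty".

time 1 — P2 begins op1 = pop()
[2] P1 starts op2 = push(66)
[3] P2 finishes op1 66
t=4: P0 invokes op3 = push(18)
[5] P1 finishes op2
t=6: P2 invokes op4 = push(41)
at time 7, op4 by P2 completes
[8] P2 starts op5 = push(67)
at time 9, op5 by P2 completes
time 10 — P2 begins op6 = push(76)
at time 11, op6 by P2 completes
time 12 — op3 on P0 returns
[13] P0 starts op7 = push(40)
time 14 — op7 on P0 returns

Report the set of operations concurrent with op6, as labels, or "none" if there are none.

op6 runs from 10 to 11; window-overlapping ops are concurrent
op1 [1,3]: before
op2 [2,5]: before
op3 [4,12]: concurrent
op4 [6,7]: before
op5 [8,9]: before
op7 [13,14]: after

op3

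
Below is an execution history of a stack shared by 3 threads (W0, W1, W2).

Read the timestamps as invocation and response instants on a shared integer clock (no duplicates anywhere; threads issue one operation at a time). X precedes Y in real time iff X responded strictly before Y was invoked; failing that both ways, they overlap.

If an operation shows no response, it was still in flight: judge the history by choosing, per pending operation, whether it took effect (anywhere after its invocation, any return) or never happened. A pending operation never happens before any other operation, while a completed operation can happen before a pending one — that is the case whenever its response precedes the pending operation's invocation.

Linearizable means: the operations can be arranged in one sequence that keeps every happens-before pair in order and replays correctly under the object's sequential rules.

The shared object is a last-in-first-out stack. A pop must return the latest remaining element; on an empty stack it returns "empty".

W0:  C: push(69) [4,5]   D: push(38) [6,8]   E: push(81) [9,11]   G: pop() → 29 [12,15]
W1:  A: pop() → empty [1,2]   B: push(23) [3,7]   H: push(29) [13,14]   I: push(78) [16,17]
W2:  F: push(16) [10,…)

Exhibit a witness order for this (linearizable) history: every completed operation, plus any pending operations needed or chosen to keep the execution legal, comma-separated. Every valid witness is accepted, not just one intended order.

1. A pop() → empty, leaving stack <>
2. B push(23), leaving stack <23>
3. C push(69), leaving stack <23,69>
4. D push(38), leaving stack <23,69,38>
5. E push(81), leaving stack <23,69,38,81>
6. F push(16) (pending, included), leaving stack <23,69,38,81,16>
7. H push(29), leaving stack <23,69,38,81,16,29>
8. G pop() → 29, leaving stack <23,69,38,81,16>
9. I push(78), leaving stack <23,69,38,81,16,78>

A, B, C, D, E, F, H, G, I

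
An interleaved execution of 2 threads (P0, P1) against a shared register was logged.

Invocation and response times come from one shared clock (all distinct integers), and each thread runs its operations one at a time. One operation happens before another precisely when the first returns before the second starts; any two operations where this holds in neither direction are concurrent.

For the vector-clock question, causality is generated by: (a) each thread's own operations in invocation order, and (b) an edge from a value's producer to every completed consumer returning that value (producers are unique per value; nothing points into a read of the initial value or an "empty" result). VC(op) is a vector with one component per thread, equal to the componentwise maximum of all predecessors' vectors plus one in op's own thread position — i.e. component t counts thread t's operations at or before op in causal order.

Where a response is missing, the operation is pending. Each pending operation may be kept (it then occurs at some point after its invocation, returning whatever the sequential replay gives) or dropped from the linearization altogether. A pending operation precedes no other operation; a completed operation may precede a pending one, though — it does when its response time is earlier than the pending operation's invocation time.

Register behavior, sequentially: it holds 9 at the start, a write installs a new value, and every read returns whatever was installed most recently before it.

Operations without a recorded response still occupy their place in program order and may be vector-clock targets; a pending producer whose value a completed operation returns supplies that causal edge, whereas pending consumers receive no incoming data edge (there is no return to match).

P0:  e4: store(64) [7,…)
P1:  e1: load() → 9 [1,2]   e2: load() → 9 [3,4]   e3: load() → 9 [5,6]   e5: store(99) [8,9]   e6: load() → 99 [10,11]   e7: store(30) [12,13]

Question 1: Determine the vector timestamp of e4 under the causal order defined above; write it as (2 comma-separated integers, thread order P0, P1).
Answer: (1, 0)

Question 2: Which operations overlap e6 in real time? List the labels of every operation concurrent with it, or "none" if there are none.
Answer: e4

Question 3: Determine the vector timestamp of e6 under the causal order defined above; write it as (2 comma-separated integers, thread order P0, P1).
Answer: (0, 5)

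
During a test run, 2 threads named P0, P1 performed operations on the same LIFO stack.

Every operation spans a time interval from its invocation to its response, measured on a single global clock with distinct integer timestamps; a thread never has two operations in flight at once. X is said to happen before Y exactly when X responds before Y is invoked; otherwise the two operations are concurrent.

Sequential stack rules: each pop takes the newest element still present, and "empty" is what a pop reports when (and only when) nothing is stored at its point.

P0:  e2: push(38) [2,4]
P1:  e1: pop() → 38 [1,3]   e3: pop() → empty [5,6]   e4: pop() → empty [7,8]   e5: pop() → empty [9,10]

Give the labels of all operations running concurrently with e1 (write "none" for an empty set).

e2

concurrent with e1 ([1,3]): every op whose interval crosses 1..3
e2 [2,4]: concurrent
e3 [5,6]: after
e4 [7,8]: after
e5 [9,10]: after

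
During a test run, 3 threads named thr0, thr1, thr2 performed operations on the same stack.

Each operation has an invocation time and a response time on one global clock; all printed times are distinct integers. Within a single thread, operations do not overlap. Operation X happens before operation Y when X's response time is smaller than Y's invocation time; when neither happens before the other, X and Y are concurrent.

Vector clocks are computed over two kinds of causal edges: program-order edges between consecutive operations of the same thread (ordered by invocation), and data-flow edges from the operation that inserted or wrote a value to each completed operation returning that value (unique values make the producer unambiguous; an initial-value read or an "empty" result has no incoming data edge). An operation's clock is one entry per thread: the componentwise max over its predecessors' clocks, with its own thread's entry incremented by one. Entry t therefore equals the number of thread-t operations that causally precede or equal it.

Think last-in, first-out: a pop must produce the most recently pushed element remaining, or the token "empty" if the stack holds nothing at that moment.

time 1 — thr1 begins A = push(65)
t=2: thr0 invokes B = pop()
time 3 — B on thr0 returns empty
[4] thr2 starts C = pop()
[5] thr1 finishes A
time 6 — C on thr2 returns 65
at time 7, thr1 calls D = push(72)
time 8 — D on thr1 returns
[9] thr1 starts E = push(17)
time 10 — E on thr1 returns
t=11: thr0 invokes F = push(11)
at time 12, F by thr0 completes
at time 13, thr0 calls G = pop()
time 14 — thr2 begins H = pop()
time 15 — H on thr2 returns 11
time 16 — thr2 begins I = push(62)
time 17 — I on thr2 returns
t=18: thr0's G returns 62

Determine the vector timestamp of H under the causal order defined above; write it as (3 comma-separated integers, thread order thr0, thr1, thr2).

(2, 1, 2)

A (invocation 1): nothing precedes it; thr1's component alone gives (0, 1, 0)
B (invocation 2): nothing precedes it; thr0's component alone gives (1, 0, 0)
C (invocation 4): componentwise max over VC(A)=(0, 1, 0), +1 at thr2, giving (0, 1, 1)
D (invocation 7): componentwise max over VC(A)=(0, 1, 0), +1 at thr1, giving (0, 2, 0)
F (invocation 11): componentwise max over VC(B)=(1, 0, 0), +1 at thr0, giving (2, 0, 0)
E (invocation 9): componentwise max over VC(D)=(0, 2, 0), +1 at thr1, giving (0, 3, 0)
H (invocation 14): componentwise max over VC(C)=(0, 1, 1), VC(F)=(2, 0, 0), +1 at thr2, giving (2, 1, 2)
I (invocation 16): componentwise max over VC(H)=(2, 1, 2), +1 at thr2, giving (2, 1, 3)
G (invocation 13): componentwise max over VC(F)=(2, 0, 0), VC(I)=(2, 1, 3), +1 at thr0, giving (3, 1, 3)
target: VC(H) = (2, 1, 2)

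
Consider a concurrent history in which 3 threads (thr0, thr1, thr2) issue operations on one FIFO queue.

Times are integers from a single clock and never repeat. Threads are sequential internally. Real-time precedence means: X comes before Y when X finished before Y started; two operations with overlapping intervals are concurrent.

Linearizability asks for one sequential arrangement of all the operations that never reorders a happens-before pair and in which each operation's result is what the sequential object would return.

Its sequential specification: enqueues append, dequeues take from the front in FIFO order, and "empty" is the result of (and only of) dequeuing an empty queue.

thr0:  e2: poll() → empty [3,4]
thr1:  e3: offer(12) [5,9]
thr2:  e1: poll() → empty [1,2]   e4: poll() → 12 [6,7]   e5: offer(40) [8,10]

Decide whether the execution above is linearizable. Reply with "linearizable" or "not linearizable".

a witness: e1, e2, e3, e4, e5
1. e1 poll() → empty, leaving queue <>
2. e2 poll() → empty, leaving queue <>
3. e3 offer(12), leaving queue <12>
4. e4 poll() → 12, leaving queue <>
5. e5 offer(40), leaving queue <40>

linearizable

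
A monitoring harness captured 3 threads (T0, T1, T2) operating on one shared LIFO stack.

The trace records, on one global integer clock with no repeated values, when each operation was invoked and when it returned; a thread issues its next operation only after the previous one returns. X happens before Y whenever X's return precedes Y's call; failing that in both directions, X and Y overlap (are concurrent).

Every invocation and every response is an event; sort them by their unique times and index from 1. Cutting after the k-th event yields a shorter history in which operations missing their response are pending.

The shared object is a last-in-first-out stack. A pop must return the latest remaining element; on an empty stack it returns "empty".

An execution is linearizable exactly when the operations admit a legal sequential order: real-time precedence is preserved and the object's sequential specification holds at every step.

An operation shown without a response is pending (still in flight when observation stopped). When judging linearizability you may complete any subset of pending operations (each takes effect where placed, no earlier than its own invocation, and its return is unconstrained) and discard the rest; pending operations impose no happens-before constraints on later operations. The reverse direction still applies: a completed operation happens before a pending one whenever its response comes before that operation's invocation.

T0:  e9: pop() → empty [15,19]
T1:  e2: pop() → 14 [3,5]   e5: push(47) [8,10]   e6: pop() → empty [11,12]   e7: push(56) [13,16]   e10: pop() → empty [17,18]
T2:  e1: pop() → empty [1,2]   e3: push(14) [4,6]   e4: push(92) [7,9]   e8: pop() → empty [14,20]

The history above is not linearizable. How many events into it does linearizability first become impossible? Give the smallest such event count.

12

events 1..11 are still linearizable — one witness is e1, e3, e2, e4, e5:
after step 1 (e1 pop() → empty): stack <>
after step 2 (e3 push(14)): stack <14>
after step 3 (e2 pop() → 14): stack <>
after step 4 (e4 push(92)): stack <92>
after step 5 (e5 push(47)): stack <92,47>
event 12 — e6's response, time 12 — after it, nothing linearizes
for example e1, e2, e3, e4, e5, e6 fails at step 2: e2 pop() → 14 is not legal there
for example e1, e2, e3, e5, e4, e6 fails at step 2: e2 pop() → 14 is not legal there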